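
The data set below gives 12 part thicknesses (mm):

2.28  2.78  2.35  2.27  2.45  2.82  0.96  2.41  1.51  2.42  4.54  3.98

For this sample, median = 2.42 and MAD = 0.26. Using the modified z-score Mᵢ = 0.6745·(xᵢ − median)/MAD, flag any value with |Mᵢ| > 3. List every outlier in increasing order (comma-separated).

0.96, 3.98, 4.54

|Mᵢ| > 3 ⇔ |xᵢ − 2.42| > 3·0.26/0.6745 = 1.16.
So outliers lie outside [1.26, 3.58].
0.96: M = -3.79 → outlier.
3.98: M = 4.05 → outlier.
4.54: M = 5.50 → outlier.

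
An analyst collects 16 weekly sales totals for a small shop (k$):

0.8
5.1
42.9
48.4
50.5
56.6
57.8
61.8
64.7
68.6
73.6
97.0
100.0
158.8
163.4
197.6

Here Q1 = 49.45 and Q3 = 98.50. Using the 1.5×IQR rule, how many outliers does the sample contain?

1

IQR = 49.05; fences at 49.45 − 73.575 = -24.125 and 98.50 + 73.575 = 172.075.
Outside the cutoffs: 197.6.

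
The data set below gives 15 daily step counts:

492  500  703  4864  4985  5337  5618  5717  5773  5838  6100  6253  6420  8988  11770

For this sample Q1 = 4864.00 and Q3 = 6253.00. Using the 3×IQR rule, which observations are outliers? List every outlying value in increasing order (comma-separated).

IQR = Q3 − Q1 = 6253.00 − 4864.00 = 1389.00.
Lower fence = Q1 − 3·IQR = 4864.00 − 4167.00 = 697.00.
Upper fence = Q3 + 3·IQR = 6253.00 + 4167.00 = 10420.00.
492 < 697.00 → outlier.
500 < 697.00 → outlier.
11770 > 10420.00 → outlier.
All remaining values lie within [697.00, 10420.00].

492, 500, 11770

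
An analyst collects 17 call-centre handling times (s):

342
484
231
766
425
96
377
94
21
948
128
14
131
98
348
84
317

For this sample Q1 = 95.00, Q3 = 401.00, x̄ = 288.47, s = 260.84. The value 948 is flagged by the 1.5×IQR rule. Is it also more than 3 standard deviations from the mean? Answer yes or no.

no

z = (948 − 288.47) / 260.84 = 2.53.
|z| = 2.53 ≤ 3.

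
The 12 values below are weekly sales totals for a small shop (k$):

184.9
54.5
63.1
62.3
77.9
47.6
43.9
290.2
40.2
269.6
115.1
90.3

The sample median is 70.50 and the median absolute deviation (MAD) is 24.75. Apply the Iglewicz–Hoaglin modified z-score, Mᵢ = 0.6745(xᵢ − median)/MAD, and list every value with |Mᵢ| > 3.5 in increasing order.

|Mᵢ| > 3.5 ⇔ |xᵢ − 70.50| > 3.5·24.75/0.6745 = 128.43.
So outliers lie outside [-57.93, 198.93].
269.6: M = 5.43 → outlier.
290.2: M = 5.99 → outlier.

269.6, 290.2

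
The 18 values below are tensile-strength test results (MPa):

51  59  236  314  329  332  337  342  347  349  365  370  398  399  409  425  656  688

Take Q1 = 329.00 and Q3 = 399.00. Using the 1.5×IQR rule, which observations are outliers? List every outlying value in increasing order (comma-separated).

51, 59, 656, 688

IQR = Q3 − Q1 = 399.00 − 329.00 = 70.00.
Lower fence = Q1 − 1.5·IQR = 329.00 − 105.00 = 224.00.
Upper fence = Q3 + 1.5·IQR = 399.00 + 105.00 = 504.00.
51 < 224.00 → outlier.
59 < 224.00 → outlier.
656 > 504.00 → outlier.
688 > 504.00 → outlier.
All remaining values lie within [224.00, 504.00].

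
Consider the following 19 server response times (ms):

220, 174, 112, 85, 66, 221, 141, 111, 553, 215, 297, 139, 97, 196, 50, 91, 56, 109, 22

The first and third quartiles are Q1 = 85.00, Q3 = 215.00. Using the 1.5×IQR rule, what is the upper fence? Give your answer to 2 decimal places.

410.00

IQR = Q3 − Q1 = 215.00 − 85.00 = 130.00.
Lower fence = Q1 − 1.5·IQR = 85.00 − 195.00 = -110.00.
Upper fence = Q3 + 1.5·IQR = 215.00 + 195.00 = 410.00.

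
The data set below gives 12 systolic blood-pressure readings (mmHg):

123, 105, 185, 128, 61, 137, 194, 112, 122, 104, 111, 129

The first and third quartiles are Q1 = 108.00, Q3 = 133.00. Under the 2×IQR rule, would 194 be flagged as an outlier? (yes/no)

yes

IQR = Q3 − Q1 = 133.00 − 108.00 = 25.00.
Lower fence = Q1 − 2·IQR = 108.00 − 50.00 = 58.00.
Upper fence = Q3 + 2·IQR = 133.00 + 50.00 = 183.00.
194 lies above the upper fence.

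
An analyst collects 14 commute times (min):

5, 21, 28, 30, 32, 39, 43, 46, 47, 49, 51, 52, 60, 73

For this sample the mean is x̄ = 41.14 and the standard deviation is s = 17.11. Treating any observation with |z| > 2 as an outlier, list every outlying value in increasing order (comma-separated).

Cutoffs at x̄ ± 2s: 41.14 ± 2·17.11 = [6.92, 75.36].
5: z = -2.11, |z| > 2 → outlier.
Every other value lies within [6.92, 75.36].

5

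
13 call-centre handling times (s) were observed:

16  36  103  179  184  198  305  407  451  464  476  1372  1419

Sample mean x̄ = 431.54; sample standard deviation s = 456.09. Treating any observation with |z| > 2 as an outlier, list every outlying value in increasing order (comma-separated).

1372, 1419

Cutoffs at x̄ ± 2s: 431.54 ± 2·456.09 = [-480.64, 1343.72].
1372: z = 2.06, |z| > 2 → outlier.
1419: z = 2.17, |z| > 2 → outlier.
Every other value lies within [-480.64, 1343.72].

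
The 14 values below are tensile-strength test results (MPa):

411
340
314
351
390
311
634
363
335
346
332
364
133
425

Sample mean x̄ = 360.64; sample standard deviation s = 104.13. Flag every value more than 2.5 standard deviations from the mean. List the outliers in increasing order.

Cutoffs at x̄ ± 2.5s: 360.64 ± 2.5·104.13 = [100.315, 620.965].
634: z = 2.63, |z| > 2.5 → outlier.
Every other value lies within [100.315, 620.965].

634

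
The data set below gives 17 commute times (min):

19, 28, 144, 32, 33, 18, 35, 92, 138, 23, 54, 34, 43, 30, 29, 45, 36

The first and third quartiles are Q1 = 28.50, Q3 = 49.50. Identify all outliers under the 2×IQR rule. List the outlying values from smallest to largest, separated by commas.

IQR = Q3 − Q1 = 49.50 − 28.50 = 21.00.
Lower fence = Q1 − 2·IQR = 28.50 − 42.00 = -13.50.
Upper fence = Q3 + 2·IQR = 49.50 + 42.00 = 91.50.
92 > 91.50 → outlier.
138 > 91.50 → outlier.
144 > 91.50 → outlier.
All remaining values lie within [-13.50, 91.50].

92, 138, 144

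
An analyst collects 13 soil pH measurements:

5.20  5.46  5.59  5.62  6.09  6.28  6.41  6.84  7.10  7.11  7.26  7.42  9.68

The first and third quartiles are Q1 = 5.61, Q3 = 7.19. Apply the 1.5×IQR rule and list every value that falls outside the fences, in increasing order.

9.68

IQR = Q3 − Q1 = 7.19 − 5.61 = 1.58.
Lower fence = Q1 − 1.5·IQR = 5.61 − 2.37 = 3.24.
Upper fence = Q3 + 1.5·IQR = 7.19 + 2.37 = 9.56.
9.68 > 9.56 → outlier.
All remaining values lie within [3.24, 9.56].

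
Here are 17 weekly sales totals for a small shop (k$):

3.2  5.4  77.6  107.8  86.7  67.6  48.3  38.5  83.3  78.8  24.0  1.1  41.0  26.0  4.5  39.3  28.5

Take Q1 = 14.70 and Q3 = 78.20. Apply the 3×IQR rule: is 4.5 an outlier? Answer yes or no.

no

IQR = Q3 − Q1 = 78.20 − 14.70 = 63.50.
Lower fence = Q1 − 3·IQR = 14.70 − 190.50 = -175.80.
Upper fence = Q3 + 3·IQR = 78.20 + 190.50 = 268.70.
4.5 lies within [-175.80, 268.70].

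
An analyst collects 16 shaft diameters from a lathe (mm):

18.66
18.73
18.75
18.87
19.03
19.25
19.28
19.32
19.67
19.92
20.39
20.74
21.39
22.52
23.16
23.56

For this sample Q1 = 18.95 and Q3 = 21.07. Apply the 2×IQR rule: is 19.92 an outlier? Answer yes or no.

no

IQR = Q3 − Q1 = 21.07 − 18.95 = 2.12.
Lower fence = Q1 − 2·IQR = 18.95 − 4.24 = 14.71.
Upper fence = Q3 + 2·IQR = 21.07 + 4.24 = 25.31.
19.92 lies within [14.71, 25.31].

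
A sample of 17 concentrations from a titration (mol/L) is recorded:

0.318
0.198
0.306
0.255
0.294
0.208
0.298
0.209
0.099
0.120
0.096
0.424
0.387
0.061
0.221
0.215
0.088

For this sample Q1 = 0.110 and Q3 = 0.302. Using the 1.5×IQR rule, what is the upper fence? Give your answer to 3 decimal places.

IQR = Q3 − Q1 = 0.302 − 0.110 = 0.192.
Lower fence = Q1 − 1.5·IQR = 0.110 − 0.288 = -0.178.
Upper fence = Q3 + 1.5·IQR = 0.302 + 0.288 = 0.590.

0.590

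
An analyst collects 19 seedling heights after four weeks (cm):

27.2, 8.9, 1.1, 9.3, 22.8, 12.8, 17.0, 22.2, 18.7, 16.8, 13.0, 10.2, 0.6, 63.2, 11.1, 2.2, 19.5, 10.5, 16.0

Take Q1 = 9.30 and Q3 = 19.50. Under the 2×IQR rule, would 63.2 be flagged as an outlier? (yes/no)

yes

IQR = Q3 − Q1 = 19.50 − 9.30 = 10.20.
Lower fence = Q1 − 2·IQR = 9.30 − 20.40 = -11.10.
Upper fence = Q3 + 2·IQR = 19.50 + 20.40 = 39.90.
63.2 lies above the upper fence.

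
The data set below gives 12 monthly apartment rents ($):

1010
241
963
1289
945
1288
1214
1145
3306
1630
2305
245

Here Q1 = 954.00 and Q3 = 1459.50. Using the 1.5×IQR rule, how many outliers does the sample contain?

2

IQR = 505.50; fences at 954.00 − 758.25 = 195.75 and 1459.50 + 758.25 = 2217.75.
Outside the cutoffs: 2305, 3306.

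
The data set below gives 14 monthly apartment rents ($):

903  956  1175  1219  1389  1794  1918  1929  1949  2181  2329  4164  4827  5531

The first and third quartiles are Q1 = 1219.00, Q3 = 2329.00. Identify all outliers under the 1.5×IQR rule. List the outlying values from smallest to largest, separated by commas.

IQR = Q3 − Q1 = 2329.00 − 1219.00 = 1110.00.
Lower fence = Q1 − 1.5·IQR = 1219.00 − 1665.00 = -446.00.
Upper fence = Q3 + 1.5·IQR = 2329.00 + 1665.00 = 3994.00.
4164 > 3994.00 → outlier.
4827 > 3994.00 → outlier.
5531 > 3994.00 → outlier.
All remaining values lie within [-446.00, 3994.00].

4164, 4827, 5531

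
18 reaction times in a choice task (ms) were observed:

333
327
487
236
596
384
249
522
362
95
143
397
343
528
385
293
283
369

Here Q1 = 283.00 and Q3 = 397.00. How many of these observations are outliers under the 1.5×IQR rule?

2

IQR = 114.00; fences at 283.00 − 171.00 = 112.00 and 397.00 + 171.00 = 568.00.
Outside the cutoffs: 95, 596.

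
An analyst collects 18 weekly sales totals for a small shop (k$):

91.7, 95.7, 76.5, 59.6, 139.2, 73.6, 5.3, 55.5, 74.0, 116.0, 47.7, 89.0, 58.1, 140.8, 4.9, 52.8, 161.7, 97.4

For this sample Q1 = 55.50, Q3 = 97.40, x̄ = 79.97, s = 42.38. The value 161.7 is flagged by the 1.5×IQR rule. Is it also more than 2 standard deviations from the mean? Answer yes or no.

z = (161.7 − 79.97) / 42.38 = 1.93.
|z| = 1.93 ≤ 2.

no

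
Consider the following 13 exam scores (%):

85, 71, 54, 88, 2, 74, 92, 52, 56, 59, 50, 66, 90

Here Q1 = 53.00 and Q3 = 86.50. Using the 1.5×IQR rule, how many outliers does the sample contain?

1

IQR = 33.50; fences at 53.00 − 50.25 = 2.75 and 86.50 + 50.25 = 136.75.
Outside the cutoffs: 2.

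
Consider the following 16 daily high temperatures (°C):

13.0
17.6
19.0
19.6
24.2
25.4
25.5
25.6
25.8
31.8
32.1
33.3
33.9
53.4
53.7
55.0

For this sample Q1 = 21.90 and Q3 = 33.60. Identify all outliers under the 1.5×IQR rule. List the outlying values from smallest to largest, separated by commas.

IQR = Q3 − Q1 = 33.60 − 21.90 = 11.70.
Lower fence = Q1 − 1.5·IQR = 21.90 − 17.55 = 4.35.
Upper fence = Q3 + 1.5·IQR = 33.60 + 17.55 = 51.15.
53.4 > 51.15 → outlier.
53.7 > 51.15 → outlier.
55.0 > 51.15 → outlier.
All remaining values lie within [4.35, 51.15].

53.4, 53.7, 55.0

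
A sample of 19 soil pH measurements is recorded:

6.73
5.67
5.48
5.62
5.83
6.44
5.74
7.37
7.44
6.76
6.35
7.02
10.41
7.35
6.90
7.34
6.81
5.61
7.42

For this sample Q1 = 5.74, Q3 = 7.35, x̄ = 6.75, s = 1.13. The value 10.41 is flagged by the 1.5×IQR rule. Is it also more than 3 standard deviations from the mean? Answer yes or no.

z = (10.41 − 6.75) / 1.13 = 3.24.
|z| = 3.24 > 3.

yes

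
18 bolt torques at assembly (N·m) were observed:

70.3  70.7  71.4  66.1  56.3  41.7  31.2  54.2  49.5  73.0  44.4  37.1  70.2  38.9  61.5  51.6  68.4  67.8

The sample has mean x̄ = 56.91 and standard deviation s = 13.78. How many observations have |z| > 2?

Cutoffs: x̄ ± 2s = [29.35, 84.47].
Every value lies within the cutoffs.

0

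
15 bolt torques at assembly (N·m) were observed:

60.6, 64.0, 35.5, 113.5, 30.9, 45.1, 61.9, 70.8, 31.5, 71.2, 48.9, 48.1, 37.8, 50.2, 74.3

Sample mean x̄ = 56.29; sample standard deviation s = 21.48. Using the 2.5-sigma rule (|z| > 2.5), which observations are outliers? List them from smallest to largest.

113.5

Cutoffs at x̄ ± 2.5s: 56.29 ± 2.5·21.48 = [2.59, 109.99].
113.5: z = 2.66, |z| > 2.5 → outlier.
Every other value lies within [2.59, 109.99].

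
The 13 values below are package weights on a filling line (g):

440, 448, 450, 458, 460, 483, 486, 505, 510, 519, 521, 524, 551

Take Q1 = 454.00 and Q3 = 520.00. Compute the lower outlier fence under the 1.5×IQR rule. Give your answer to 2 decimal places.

355.00

IQR = Q3 − Q1 = 520.00 − 454.00 = 66.00.
Lower fence = Q1 − 1.5·IQR = 454.00 − 99.00 = 355.00.
Upper fence = Q3 + 1.5·IQR = 520.00 + 99.00 = 619.00.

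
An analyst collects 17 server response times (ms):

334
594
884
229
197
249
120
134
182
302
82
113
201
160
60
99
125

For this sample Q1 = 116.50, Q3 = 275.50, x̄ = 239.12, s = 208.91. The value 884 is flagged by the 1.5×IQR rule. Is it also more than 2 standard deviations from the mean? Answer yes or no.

yes

z = (884 − 239.12) / 208.91 = 3.09.
|z| = 3.09 > 2.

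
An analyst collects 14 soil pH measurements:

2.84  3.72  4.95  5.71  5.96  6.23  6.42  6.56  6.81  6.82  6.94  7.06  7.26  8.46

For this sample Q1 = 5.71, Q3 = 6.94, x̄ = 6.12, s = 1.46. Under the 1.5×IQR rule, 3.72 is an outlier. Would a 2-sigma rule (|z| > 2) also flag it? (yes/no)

no

z = (3.72 − 6.12) / 1.46 = -1.64.
|z| = 1.64 ≤ 2.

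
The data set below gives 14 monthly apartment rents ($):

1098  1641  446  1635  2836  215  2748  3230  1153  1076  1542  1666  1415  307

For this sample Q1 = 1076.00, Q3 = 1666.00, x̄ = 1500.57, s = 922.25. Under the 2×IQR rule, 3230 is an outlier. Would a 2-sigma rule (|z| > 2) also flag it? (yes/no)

z = (3230 − 1500.57) / 922.25 = 1.88.
|z| = 1.88 ≤ 2.

no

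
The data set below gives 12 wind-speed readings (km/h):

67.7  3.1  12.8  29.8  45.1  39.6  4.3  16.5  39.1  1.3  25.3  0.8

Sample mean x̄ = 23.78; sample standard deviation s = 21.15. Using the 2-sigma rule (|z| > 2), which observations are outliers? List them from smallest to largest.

67.7

Cutoffs at x̄ ± 2s: 23.78 ± 2·21.15 = [-18.52, 66.08].
67.7: z = 2.08, |z| > 2 → outlier.
Every other value lies within [-18.52, 66.08].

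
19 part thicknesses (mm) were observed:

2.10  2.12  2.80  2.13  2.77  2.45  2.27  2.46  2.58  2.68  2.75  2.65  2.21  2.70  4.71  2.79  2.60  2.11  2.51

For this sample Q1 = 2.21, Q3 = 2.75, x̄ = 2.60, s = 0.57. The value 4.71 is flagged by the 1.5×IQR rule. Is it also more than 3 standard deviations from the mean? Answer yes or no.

z = (4.71 − 2.60) / 0.57 = 3.70.
|z| = 3.70 > 3.

yes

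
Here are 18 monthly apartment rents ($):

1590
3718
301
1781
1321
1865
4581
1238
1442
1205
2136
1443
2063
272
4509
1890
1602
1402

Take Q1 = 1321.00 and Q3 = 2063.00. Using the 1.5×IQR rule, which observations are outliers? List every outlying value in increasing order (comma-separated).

IQR = Q3 − Q1 = 2063.00 − 1321.00 = 742.00.
Lower fence = Q1 − 1.5·IQR = 1321.00 − 1113.00 = 208.00.
Upper fence = Q3 + 1.5·IQR = 2063.00 + 1113.00 = 3176.00.
3718 > 3176.00 → outlier.
4509 > 3176.00 → outlier.
4581 > 3176.00 → outlier.
All remaining values lie within [208.00, 3176.00].

3718, 4509, 4581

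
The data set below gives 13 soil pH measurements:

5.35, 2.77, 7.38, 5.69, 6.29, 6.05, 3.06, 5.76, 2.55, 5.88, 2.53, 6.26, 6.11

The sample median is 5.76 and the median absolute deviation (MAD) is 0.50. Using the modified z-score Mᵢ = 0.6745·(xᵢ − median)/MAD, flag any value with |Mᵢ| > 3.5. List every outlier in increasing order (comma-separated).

|Mᵢ| > 3.5 ⇔ |xᵢ − 5.76| > 3.5·0.50/0.6745 = 2.59.
So outliers lie outside [3.17, 8.35].
2.53: M = -4.36 → outlier.
2.55: M = -4.33 → outlier.
2.77: M = -4.03 → outlier.
3.06: M = -3.64 → outlier.

2.53, 2.55, 2.77, 3.06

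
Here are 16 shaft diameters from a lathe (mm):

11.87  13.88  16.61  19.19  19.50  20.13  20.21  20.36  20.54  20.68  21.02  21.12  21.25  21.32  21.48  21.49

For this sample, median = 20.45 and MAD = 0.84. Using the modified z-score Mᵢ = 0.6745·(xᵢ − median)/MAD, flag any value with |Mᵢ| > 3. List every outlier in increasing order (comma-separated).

|Mᵢ| > 3 ⇔ |xᵢ − 20.45| > 3·0.84/0.6745 = 3.74.
So outliers lie outside [16.71, 24.19].
11.87: M = -6.89 → outlier.
13.88: M = -5.28 → outlier.
16.61: M = -3.08 → outlier.

11.87, 13.88, 16.61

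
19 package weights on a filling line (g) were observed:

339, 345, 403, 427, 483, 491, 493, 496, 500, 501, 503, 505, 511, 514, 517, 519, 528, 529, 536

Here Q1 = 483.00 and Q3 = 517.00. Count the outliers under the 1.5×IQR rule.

IQR = 34.00; fences at 483.00 − 51.00 = 432.00 and 517.00 + 51.00 = 568.00.
Outside the cutoffs: 339, 345, 403, 427.

4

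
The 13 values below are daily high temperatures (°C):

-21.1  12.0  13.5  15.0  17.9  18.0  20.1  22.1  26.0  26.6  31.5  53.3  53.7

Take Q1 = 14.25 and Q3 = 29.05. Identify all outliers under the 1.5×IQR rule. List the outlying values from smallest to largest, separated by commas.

IQR = Q3 − Q1 = 29.05 − 14.25 = 14.80.
Lower fence = Q1 − 1.5·IQR = 14.25 − 22.20 = -7.95.
Upper fence = Q3 + 1.5·IQR = 29.05 + 22.20 = 51.25.
-21.1 < -7.95 → outlier.
53.3 > 51.25 → outlier.
53.7 > 51.25 → outlier.
All remaining values lie within [-7.95, 51.25].

-21.1, 53.3, 53.7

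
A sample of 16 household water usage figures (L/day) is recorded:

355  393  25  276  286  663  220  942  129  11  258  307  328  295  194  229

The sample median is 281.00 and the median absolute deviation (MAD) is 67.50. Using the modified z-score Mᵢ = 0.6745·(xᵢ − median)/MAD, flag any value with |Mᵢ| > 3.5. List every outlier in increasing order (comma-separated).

663, 942

|Mᵢ| > 3.5 ⇔ |xᵢ − 281.00| > 3.5·67.50/0.6745 = 350.26.
So outliers lie outside [-69.26, 631.26].
663: M = 3.82 → outlier.
942: M = 6.61 → outlier.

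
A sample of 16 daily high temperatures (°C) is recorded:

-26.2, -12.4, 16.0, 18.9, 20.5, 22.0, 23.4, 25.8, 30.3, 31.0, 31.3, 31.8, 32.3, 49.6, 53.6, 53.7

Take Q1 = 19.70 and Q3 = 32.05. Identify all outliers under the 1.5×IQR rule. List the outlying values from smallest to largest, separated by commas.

IQR = Q3 − Q1 = 32.05 − 19.70 = 12.35.
Lower fence = Q1 − 1.5·IQR = 19.70 − 18.525 = 1.175.
Upper fence = Q3 + 1.5·IQR = 32.05 + 18.525 = 50.575.
-26.2 < 1.175 → outlier.
-12.4 < 1.175 → outlier.
53.6 > 50.575 → outlier.
53.7 > 50.575 → outlier.
All remaining values lie within [1.175, 50.575].

-26.2, -12.4, 53.6, 53.7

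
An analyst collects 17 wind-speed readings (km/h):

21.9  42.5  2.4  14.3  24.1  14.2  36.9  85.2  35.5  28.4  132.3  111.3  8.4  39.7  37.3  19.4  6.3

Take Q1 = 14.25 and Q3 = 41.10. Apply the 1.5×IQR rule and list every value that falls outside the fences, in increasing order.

85.2, 111.3, 132.3

IQR = Q3 − Q1 = 41.10 − 14.25 = 26.85.
Lower fence = Q1 − 1.5·IQR = 14.25 − 40.275 = -26.025.
Upper fence = Q3 + 1.5·IQR = 41.10 + 40.275 = 81.375.
85.2 > 81.375 → outlier.
111.3 > 81.375 → outlier.
132.3 > 81.375 → outlier.
All remaining values lie within [-26.025, 81.375].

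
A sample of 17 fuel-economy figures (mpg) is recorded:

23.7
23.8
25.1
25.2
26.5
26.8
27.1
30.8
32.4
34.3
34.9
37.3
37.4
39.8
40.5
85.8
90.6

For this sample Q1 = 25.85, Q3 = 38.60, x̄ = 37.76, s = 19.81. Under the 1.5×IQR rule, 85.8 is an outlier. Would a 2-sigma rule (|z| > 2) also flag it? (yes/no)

yes

z = (85.8 − 37.76) / 19.81 = 2.43.
|z| = 2.43 > 2.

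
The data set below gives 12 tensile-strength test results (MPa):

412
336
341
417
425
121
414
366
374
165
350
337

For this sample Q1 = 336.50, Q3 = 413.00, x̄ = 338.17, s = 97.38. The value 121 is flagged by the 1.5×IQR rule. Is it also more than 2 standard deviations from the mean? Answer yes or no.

yes

z = (121 − 338.17) / 97.38 = -2.23.
|z| = 2.23 > 2.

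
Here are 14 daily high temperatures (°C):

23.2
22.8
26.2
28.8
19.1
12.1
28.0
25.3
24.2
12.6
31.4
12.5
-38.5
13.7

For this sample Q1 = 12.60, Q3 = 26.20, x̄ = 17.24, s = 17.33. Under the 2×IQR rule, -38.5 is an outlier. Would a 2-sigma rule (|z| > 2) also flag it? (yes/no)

z = (-38.5 − 17.24) / 17.33 = -3.22.
|z| = 3.22 > 2.

yes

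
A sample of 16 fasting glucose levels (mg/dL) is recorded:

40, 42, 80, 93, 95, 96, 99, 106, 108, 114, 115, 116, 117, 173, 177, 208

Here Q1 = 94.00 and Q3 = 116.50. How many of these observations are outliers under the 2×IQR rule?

IQR = 22.50; fences at 94.00 − 45.00 = 49.00 and 116.50 + 45.00 = 161.50.
Outside the cutoffs: 40, 42, 173, 177, 208.

5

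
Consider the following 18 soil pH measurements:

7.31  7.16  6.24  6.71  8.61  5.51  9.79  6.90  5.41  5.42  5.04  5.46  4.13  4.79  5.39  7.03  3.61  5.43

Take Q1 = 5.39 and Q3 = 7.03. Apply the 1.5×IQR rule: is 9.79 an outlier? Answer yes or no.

yes

IQR = Q3 − Q1 = 7.03 − 5.39 = 1.64.
Lower fence = Q1 − 1.5·IQR = 5.39 − 2.46 = 2.93.
Upper fence = Q3 + 1.5·IQR = 7.03 + 2.46 = 9.49.
9.79 lies above the upper fence.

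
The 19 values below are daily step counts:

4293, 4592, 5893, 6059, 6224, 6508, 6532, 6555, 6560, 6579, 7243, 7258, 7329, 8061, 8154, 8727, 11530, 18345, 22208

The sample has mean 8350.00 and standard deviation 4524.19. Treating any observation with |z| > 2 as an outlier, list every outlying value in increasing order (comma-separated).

Cutoffs at x̄ ± 2s: 8350.00 ± 2·4524.19 = [-698.38, 17398.38].
18345: z = 2.21, |z| > 2 → outlier.
22208: z = 3.06, |z| > 2 → outlier.
Every other value lies within [-698.38, 17398.38].

18345, 22208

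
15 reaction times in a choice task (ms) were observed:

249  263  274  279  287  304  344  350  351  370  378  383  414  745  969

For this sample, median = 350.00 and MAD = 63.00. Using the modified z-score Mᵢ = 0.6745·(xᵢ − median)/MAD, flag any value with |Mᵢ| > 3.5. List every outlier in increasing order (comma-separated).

745, 969

|Mᵢ| > 3.5 ⇔ |xᵢ − 350.00| > 3.5·63.00/0.6745 = 326.91.
So outliers lie outside [23.09, 676.91].
745: M = 4.23 → outlier.
969: M = 6.63 → outlier.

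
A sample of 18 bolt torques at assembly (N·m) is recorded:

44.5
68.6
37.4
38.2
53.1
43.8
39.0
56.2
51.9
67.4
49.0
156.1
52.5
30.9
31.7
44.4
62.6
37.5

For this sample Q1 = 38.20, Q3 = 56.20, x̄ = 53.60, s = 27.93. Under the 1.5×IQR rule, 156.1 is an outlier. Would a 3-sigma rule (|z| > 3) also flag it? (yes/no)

yes

z = (156.1 − 53.60) / 27.93 = 3.67.
|z| = 3.67 > 3.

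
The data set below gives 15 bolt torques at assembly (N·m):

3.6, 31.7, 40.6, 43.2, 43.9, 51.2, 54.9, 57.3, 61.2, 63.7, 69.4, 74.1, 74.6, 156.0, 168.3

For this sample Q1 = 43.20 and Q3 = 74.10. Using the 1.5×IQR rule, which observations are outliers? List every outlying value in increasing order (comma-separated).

IQR = Q3 − Q1 = 74.10 − 43.20 = 30.90.
Lower fence = Q1 − 1.5·IQR = 43.20 − 46.35 = -3.15.
Upper fence = Q3 + 1.5·IQR = 74.10 + 46.35 = 120.45.
156.0 > 120.45 → outlier.
168.3 > 120.45 → outlier.
All remaining values lie within [-3.15, 120.45].

156.0, 168.3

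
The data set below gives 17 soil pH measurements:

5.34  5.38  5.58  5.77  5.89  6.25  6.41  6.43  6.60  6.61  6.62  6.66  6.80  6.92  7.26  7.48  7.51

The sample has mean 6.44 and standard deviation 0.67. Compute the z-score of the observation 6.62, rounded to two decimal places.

z = (6.62 − 6.44) / 0.67 = 0.27.

0.27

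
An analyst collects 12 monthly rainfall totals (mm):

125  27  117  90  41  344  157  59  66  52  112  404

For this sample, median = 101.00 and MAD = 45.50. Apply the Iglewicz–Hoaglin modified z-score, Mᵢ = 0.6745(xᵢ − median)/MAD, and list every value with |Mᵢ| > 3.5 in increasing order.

|Mᵢ| > 3.5 ⇔ |xᵢ − 101.00| > 3.5·45.50/0.6745 = 236.10.
So outliers lie outside [-135.10, 337.10].
344: M = 3.60 → outlier.
404: M = 4.49 → outlier.

344, 404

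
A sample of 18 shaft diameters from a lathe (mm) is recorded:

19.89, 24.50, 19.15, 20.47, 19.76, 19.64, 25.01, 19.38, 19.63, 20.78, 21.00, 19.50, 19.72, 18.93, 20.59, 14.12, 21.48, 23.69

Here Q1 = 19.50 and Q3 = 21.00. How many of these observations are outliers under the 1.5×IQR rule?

IQR = 1.50; fences at 19.50 − 2.25 = 17.25 and 21.00 + 2.25 = 23.25.
Outside the cutoffs: 14.12, 23.69, 24.50, 25.01.

4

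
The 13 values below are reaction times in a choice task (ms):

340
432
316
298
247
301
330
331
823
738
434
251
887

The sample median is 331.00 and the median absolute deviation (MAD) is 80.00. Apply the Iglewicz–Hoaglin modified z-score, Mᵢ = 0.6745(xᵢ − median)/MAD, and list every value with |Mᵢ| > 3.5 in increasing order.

|Mᵢ| > 3.5 ⇔ |xᵢ − 331.00| > 3.5·80.00/0.6745 = 415.12.
So outliers lie outside [-84.12, 746.12].
823: M = 4.15 → outlier.
887: M = 4.69 → outlier.

823, 887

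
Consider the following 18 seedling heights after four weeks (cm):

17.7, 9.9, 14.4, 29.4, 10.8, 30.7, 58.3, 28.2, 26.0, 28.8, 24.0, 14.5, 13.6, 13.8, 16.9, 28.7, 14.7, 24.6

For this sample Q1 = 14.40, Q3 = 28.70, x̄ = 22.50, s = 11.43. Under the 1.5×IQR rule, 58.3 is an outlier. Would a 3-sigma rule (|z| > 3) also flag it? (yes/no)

z = (58.3 − 22.50) / 11.43 = 3.13.
|z| = 3.13 > 3.

yes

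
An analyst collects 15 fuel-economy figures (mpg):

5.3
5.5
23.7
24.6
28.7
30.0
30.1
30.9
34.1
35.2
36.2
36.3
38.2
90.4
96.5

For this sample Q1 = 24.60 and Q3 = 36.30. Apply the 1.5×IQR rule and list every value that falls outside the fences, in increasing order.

IQR = Q3 − Q1 = 36.30 − 24.60 = 11.70.
Lower fence = Q1 − 1.5·IQR = 24.60 − 17.55 = 7.05.
Upper fence = Q3 + 1.5·IQR = 36.30 + 17.55 = 53.85.
5.3 < 7.05 → outlier.
5.5 < 7.05 → outlier.
90.4 > 53.85 → outlier.
96.5 > 53.85 → outlier.
All remaining values lie within [7.05, 53.85].

5.3, 5.5, 90.4, 96.5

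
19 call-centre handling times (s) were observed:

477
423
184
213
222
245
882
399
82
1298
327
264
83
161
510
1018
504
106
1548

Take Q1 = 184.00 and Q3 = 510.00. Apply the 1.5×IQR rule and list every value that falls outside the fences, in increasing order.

1018, 1298, 1548

IQR = Q3 − Q1 = 510.00 − 184.00 = 326.00.
Lower fence = Q1 − 1.5·IQR = 184.00 − 489.00 = -305.00.
Upper fence = Q3 + 1.5·IQR = 510.00 + 489.00 = 999.00.
1018 > 999.00 → outlier.
1298 > 999.00 → outlier.
1548 > 999.00 → outlier.
All remaining values lie within [-305.00, 999.00].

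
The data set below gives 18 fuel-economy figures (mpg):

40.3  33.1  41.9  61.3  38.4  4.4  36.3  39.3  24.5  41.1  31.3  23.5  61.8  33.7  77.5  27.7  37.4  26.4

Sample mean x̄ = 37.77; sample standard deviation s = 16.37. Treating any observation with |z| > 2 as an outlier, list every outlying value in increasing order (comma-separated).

4.4, 77.5

Cutoffs at x̄ ± 2s: 37.77 ± 2·16.37 = [5.03, 70.51].
4.4: z = -2.04, |z| > 2 → outlier.
77.5: z = 2.43, |z| > 2 → outlier.
Every other value lies within [5.03, 70.51].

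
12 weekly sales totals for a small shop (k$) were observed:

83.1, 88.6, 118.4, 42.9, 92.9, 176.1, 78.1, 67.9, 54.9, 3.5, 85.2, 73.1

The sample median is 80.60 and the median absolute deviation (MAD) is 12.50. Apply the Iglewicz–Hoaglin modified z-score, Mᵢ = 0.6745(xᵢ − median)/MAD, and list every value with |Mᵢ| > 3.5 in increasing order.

|Mᵢ| > 3.5 ⇔ |xᵢ − 80.60| > 3.5·12.50/0.6745 = 64.86.
So outliers lie outside [15.74, 145.46].
3.5: M = -4.16 → outlier.
176.1: M = 5.15 → outlier.

3.5, 176.1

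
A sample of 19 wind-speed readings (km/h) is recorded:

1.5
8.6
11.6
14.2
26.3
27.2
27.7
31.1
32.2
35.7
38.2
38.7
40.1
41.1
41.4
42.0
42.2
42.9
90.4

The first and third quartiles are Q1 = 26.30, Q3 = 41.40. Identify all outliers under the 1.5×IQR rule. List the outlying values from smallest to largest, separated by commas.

IQR = Q3 − Q1 = 41.40 − 26.30 = 15.10.
Lower fence = Q1 − 1.5·IQR = 26.30 − 22.65 = 3.65.
Upper fence = Q3 + 1.5·IQR = 41.40 + 22.65 = 64.05.
1.5 < 3.65 → outlier.
90.4 > 64.05 → outlier.
All remaining values lie within [3.65, 64.05].

1.5, 90.4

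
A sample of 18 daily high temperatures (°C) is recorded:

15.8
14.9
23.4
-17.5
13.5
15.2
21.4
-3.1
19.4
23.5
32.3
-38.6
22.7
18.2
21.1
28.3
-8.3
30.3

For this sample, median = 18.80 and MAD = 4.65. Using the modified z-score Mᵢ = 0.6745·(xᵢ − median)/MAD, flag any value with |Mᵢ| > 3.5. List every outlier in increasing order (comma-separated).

-38.6, -17.5, -8.3

|Mᵢ| > 3.5 ⇔ |xᵢ − 18.80| > 3.5·4.65/0.6745 = 24.13.
So outliers lie outside [-5.33, 42.93].
-38.6: M = -8.33 → outlier.
-17.5: M = -5.27 → outlier.
-8.3: M = -3.93 → outlier.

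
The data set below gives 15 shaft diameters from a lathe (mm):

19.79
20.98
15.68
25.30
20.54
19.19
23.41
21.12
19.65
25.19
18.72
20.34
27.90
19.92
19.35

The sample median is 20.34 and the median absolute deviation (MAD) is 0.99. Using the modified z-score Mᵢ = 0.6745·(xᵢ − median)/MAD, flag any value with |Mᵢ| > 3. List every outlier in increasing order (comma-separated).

15.68, 25.19, 25.30, 27.90

|Mᵢ| > 3 ⇔ |xᵢ − 20.34| > 3·0.99/0.6745 = 4.40.
So outliers lie outside [15.94, 24.74].
15.68: M = -3.17 → outlier.
25.19: M = 3.30 → outlier.
25.30: M = 3.38 → outlier.
27.90: M = 5.15 → outlier.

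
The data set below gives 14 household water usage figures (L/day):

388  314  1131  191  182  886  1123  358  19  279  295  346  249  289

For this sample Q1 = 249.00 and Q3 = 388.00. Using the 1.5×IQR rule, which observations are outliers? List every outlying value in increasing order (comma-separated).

19, 886, 1123, 1131

IQR = Q3 − Q1 = 388.00 − 249.00 = 139.00.
Lower fence = Q1 − 1.5·IQR = 249.00 − 208.50 = 40.50.
Upper fence = Q3 + 1.5·IQR = 388.00 + 208.50 = 596.50.
19 < 40.50 → outlier.
886 > 596.50 → outlier.
1123 > 596.50 → outlier.
1131 > 596.50 → outlier.
All remaining values lie within [40.50, 596.50].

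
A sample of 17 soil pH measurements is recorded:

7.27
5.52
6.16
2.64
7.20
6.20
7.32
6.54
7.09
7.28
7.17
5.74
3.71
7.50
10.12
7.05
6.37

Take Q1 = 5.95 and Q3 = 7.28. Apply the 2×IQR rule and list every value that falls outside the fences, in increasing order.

2.64, 10.12

IQR = Q3 − Q1 = 7.28 − 5.95 = 1.33.
Lower fence = Q1 − 2·IQR = 5.95 − 2.66 = 3.29.
Upper fence = Q3 + 2·IQR = 7.28 + 2.66 = 9.94.
2.64 < 3.29 → outlier.
10.12 > 9.94 → outlier.
All remaining values lie within [3.29, 9.94].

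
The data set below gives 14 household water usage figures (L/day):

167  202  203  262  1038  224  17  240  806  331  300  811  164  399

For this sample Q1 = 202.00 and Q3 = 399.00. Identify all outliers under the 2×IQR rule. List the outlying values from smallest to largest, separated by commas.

IQR = Q3 − Q1 = 399.00 − 202.00 = 197.00.
Lower fence = Q1 − 2·IQR = 202.00 − 394.00 = -192.00.
Upper fence = Q3 + 2·IQR = 399.00 + 394.00 = 793.00.
806 > 793.00 → outlier.
811 > 793.00 → outlier.
1038 > 793.00 → outlier.
All remaining values lie within [-192.00, 793.00].

806, 811, 1038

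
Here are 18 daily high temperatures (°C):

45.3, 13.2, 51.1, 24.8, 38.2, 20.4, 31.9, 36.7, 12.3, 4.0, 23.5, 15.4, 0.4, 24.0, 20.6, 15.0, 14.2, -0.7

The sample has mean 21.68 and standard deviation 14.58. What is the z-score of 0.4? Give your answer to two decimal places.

z = (0.4 − 21.68) / 14.58 = -1.46.

-1.46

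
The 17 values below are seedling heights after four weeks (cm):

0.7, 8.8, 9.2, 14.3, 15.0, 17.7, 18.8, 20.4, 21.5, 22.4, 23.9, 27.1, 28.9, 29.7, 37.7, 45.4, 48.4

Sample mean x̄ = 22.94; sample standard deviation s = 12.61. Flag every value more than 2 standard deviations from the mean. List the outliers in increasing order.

Cutoffs at x̄ ± 2s: 22.94 ± 2·12.61 = [-2.28, 48.16].
48.4: z = 2.02, |z| > 2 → outlier.
Every other value lies within [-2.28, 48.16].

48.4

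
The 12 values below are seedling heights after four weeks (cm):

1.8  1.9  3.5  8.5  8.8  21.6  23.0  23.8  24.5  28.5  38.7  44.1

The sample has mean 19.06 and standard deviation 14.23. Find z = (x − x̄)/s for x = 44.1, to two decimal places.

1.76

z = (44.1 − 19.06) / 14.23 = 1.76.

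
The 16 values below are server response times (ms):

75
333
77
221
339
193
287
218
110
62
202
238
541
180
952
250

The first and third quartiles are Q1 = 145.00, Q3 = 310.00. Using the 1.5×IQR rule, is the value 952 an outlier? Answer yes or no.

yes

IQR = Q3 − Q1 = 310.00 − 145.00 = 165.00.
Lower fence = Q1 − 1.5·IQR = 145.00 − 247.50 = -102.50.
Upper fence = Q3 + 1.5·IQR = 310.00 + 247.50 = 557.50.
952 lies above the upper fence.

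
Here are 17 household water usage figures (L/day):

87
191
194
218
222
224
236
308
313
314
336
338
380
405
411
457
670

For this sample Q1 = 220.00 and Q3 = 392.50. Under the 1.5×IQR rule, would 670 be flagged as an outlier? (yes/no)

yes

IQR = Q3 − Q1 = 392.50 − 220.00 = 172.50.
Lower fence = Q1 − 1.5·IQR = 220.00 − 258.75 = -38.75.
Upper fence = Q3 + 1.5·IQR = 392.50 + 258.75 = 651.25.
670 lies above the upper fence.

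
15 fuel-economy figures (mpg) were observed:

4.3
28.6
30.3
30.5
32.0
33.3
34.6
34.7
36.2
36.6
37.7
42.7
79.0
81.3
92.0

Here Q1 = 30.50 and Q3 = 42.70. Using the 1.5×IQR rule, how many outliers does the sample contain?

4

IQR = 12.20; fences at 30.50 − 18.30 = 12.20 and 42.70 + 18.30 = 61.00.
Outside the cutoffs: 4.3, 79.0, 81.3, 92.0.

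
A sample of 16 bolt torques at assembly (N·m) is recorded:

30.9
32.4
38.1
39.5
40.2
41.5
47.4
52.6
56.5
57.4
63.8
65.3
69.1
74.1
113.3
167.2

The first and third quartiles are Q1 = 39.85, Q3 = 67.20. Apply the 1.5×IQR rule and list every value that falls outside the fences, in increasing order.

113.3, 167.2

IQR = Q3 − Q1 = 67.20 − 39.85 = 27.35.
Lower fence = Q1 − 1.5·IQR = 39.85 − 41.025 = -1.175.
Upper fence = Q3 + 1.5·IQR = 67.20 + 41.025 = 108.225.
113.3 > 108.225 → outlier.
167.2 > 108.225 → outlier.
All remaining values lie within [-1.175, 108.225].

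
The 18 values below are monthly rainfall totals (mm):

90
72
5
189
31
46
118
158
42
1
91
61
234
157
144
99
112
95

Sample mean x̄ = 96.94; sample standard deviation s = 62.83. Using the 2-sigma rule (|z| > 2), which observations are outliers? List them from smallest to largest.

Cutoffs at x̄ ± 2s: 96.94 ± 2·62.83 = [-28.72, 222.60].
234: z = 2.18, |z| > 2 → outlier.
Every other value lies within [-28.72, 222.60].

234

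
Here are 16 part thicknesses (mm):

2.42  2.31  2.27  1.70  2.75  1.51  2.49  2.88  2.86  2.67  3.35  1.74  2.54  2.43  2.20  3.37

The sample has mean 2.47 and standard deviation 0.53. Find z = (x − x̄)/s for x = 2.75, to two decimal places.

0.53

z = (2.75 − 2.47) / 0.53 = 0.53.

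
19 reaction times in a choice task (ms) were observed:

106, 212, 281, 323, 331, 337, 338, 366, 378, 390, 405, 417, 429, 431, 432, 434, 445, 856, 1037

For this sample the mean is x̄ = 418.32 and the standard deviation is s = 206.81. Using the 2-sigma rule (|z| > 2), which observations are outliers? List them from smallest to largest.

Cutoffs at x̄ ± 2s: 418.32 ± 2·206.81 = [4.70, 831.94].
856: z = 2.12, |z| > 2 → outlier.
1037: z = 2.99, |z| > 2 → outlier.
Every other value lies within [4.70, 831.94].

856, 1037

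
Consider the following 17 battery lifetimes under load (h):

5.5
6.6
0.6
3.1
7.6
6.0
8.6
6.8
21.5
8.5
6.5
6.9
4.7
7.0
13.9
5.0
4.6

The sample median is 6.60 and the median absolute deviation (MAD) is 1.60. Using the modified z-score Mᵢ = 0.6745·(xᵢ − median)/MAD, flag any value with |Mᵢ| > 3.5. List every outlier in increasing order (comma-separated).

21.5

|Mᵢ| > 3.5 ⇔ |xᵢ − 6.60| > 3.5·1.60/0.6745 = 8.30.
So outliers lie outside [-1.70, 14.90].
21.5: M = 6.28 → outlier.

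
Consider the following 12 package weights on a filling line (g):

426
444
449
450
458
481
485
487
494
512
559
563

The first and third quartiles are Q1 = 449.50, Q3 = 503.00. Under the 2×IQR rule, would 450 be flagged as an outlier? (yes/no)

no

IQR = Q3 − Q1 = 503.00 − 449.50 = 53.50.
Lower fence = Q1 − 2·IQR = 449.50 − 107.00 = 342.50.
Upper fence = Q3 + 2·IQR = 503.00 + 107.00 = 610.00.
450 lies within [342.50, 610.00].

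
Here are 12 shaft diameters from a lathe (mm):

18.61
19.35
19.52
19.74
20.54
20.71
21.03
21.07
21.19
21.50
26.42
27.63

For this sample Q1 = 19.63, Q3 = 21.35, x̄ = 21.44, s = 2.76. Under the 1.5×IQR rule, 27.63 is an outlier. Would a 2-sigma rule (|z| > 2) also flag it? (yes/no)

z = (27.63 − 21.44) / 2.76 = 2.24.
|z| = 2.24 > 2.

yes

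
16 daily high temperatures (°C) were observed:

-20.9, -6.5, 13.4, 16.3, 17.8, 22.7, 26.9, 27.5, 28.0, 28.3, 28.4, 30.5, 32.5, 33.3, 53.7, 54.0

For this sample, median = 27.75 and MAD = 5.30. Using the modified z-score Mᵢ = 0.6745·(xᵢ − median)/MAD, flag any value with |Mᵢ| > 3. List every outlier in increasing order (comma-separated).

-20.9, -6.5, 53.7, 54.0

|Mᵢ| > 3 ⇔ |xᵢ − 27.75| > 3·5.30/0.6745 = 23.57.
So outliers lie outside [4.18, 51.32].
-20.9: M = -6.19 → outlier.
-6.5: M = -4.36 → outlier.
53.7: M = 3.30 → outlier.
54.0: M = 3.34 → outlier.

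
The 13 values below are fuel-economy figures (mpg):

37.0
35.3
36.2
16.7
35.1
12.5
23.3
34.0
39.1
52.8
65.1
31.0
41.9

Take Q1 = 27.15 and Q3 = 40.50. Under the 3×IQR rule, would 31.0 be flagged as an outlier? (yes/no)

IQR = Q3 − Q1 = 40.50 − 27.15 = 13.35.
Lower fence = Q1 − 3·IQR = 27.15 − 40.05 = -12.90.
Upper fence = Q3 + 3·IQR = 40.50 + 40.05 = 80.55.
31.0 lies within [-12.90, 80.55].

no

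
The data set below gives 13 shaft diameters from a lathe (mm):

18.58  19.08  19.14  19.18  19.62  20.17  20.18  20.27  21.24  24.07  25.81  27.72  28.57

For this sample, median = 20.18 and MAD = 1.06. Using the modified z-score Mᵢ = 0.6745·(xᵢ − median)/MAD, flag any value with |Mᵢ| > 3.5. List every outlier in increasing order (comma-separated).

|Mᵢ| > 3.5 ⇔ |xᵢ − 20.18| > 3.5·1.06/0.6745 = 5.50.
So outliers lie outside [14.68, 25.68].
25.81: M = 3.58 → outlier.
27.72: M = 4.80 → outlier.
28.57: M = 5.34 → outlier.

25.81, 27.72, 28.57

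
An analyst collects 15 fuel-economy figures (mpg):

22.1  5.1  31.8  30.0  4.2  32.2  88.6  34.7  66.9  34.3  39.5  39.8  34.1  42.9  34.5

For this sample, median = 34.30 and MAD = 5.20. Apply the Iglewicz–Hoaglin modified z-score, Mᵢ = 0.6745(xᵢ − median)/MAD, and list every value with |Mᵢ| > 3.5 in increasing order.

4.2, 5.1, 66.9, 88.6

|Mᵢ| > 3.5 ⇔ |xᵢ − 34.30| > 3.5·5.20/0.6745 = 26.98.
So outliers lie outside [7.32, 61.28].
4.2: M = -3.90 → outlier.
5.1: M = -3.79 → outlier.
66.9: M = 4.23 → outlier.
88.6: M = 7.04 → outlier.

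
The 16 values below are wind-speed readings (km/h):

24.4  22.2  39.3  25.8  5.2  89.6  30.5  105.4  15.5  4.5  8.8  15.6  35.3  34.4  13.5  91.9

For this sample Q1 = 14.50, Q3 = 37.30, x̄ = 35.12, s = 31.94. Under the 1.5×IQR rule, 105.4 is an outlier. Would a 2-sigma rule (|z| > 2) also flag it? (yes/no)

yes

z = (105.4 − 35.12) / 31.94 = 2.20.
|z| = 2.20 > 2.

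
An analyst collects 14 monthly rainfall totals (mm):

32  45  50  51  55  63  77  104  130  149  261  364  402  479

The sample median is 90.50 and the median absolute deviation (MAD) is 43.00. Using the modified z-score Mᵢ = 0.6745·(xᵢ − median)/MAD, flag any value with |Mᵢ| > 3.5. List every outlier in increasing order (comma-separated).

|Mᵢ| > 3.5 ⇔ |xᵢ − 90.50| > 3.5·43.00/0.6745 = 223.13.
So outliers lie outside [-132.63, 313.63].
364: M = 4.29 → outlier.
402: M = 4.89 → outlier.
479: M = 6.09 → outlier.

364, 402, 479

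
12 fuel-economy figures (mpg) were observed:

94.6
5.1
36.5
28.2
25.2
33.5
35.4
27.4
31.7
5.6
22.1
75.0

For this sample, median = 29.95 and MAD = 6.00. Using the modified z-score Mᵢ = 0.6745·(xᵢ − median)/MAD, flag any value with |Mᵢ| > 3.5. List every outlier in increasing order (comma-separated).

|Mᵢ| > 3.5 ⇔ |xᵢ − 29.95| > 3.5·6.00/0.6745 = 31.13.
So outliers lie outside [-1.18, 61.08].
75.0: M = 5.06 → outlier.
94.6: M = 7.27 → outlier.

75.0, 94.6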